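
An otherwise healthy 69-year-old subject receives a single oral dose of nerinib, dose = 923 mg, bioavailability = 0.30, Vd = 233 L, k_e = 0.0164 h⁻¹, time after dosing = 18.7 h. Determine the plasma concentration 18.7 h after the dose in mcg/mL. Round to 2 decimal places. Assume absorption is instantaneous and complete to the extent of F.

Amount reaching circulation = F × Dose = 0.30 × 923.0 = 276.9 mg
C₀ = F·Dose / Vd = 276.9 / 233 = 1.188 mg/L
C = C₀ · e^(−k·t) = 1.188 × e^(−0.01640 × 18.7)
  = 1.188 × 0.7359 = 0.8742 mg/L
(0.8742 mg/L = 0.8742 mcg/mL)

0.87 mcg/mL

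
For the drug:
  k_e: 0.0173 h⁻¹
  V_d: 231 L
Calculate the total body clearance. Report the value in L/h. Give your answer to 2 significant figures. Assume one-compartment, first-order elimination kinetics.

4.0 L/h

CL = k × Vd = 0.0173 × 231 = 3.996 L/h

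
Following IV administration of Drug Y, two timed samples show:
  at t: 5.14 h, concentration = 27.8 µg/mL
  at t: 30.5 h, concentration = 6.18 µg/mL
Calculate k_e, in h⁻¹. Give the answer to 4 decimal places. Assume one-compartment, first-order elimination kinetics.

k = ln(C₁/C₂) / (t₂ − t₁) = ln(27.8/6.18) / (30.5 − 5.14)
  = 1.504 / 25.36 = 0.05931 h⁻¹

0.0593 h⁻¹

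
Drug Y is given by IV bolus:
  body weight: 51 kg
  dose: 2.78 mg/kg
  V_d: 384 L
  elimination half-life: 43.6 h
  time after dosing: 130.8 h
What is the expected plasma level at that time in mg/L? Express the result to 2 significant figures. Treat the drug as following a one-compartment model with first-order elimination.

Total dose = 2.78 × 51 = 141.8 mg
C₀ = Dose / Vd = 141.8 / 384 = 0.3693 mg/L
k = ln2 / t½ = 0.693147 / 43.6 = 0.01590 h⁻¹
t / t½ = 130.8 / 43.6 = 3 half-lives
C = C₀ × (1/2)^3 = 0.3693 × 0.1250 = 0.04616 mg/L

0.046 mg/L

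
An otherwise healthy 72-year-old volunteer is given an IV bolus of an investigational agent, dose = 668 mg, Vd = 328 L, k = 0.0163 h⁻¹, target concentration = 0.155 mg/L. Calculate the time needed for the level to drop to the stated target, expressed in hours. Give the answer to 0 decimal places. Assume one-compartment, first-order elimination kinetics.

C₀ = Dose / Vd = 668.0 / 328 = 2.037 mg/L
t = ln(C₀ / C) / k = ln(2.037 / 0.155) / 0.01630
  = ln(13.14) / 0.01630 = 2.576 / 0.01630 = 158.0 h

158 h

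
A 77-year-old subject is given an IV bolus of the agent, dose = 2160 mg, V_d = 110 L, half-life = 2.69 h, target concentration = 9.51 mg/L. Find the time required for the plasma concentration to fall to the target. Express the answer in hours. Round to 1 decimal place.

C₀ = Dose / Vd = 2160 / 110 = 19.64 mg/L
k = ln2 / t½ = 0.693147 / 2.69 = 0.2577 h⁻¹
t = ln(C₀ / C) / k = ln(19.64 / 9.51) / 0.2577
  = ln(2.065) / 0.2577 = 0.7251 / 0.2577 = 2.814 h

2.8 h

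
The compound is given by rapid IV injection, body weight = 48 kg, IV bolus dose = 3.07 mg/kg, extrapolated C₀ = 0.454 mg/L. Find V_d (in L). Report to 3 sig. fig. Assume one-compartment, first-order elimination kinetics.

325 L

Dose = 3.07 × 48 = 147.4 mg
Vd = Dose / C₀ = 147.4 / 0.454 = 324.7 L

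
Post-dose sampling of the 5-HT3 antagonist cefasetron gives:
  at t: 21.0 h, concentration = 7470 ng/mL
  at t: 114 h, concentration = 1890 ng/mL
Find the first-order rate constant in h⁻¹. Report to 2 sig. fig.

0.015 h⁻¹

k = ln(C₁/C₂) / (t₂ − t₁) = ln(7470/1890) / (114 − 21.0)
  = 1.374 / 93.00 = 0.01477 h⁻¹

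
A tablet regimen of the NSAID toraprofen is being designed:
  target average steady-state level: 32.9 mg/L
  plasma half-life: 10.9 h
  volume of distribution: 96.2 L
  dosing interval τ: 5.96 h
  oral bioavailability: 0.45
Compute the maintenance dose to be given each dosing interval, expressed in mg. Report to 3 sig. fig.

k = ln2 / t½ = 0.693147 / 10.9 = 0.06359 h⁻¹
CL = k × Vd = 0.06359 × 96.2 = 6.117 L/h
At steady state, F × (Dose/τ) = Css × CL.
Dose = Css × CL × τ / F = 32.9 × 6.117 × 5.96 / 0.45 = 2665 mg

2670 mg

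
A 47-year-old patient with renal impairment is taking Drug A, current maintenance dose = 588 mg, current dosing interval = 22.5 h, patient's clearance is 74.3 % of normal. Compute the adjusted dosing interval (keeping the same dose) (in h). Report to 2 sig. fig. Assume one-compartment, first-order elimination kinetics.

30 h

To keep the same average steady-state level, dosing rate must scale with clearance.
CL ratio = 74.3 / 100 = 0.7430
New interval (same dose) = 22.5 / 0.7430 = 30.28 h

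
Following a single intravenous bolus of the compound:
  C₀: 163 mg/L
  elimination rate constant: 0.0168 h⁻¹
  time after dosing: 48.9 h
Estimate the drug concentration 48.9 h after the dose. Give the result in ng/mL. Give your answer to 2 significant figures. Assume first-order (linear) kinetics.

C = C₀ · e^(−k·t) = 163.0 × e^(−0.01680 × 48.9)
  = 163.0 × 0.4398 = 71.69 mg/L
Convert: 71.69 mg/L × 1000 = 71690 ng/mL

72000 ng/mL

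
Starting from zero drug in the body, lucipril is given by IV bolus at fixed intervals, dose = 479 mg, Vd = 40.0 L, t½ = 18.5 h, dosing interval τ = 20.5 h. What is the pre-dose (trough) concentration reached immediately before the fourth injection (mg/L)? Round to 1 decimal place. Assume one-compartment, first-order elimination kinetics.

9.3 mg/L

C₀ per dose = Dose / Vd = 479 / 40.0 = 11.98 mg/L
k = ln2 / t½ = 0.693147 / 18.5 = 0.03747 h⁻¹
Fraction remaining after one interval: r = e^(−kτ) = e^(−0.03747 × 20.5) = 0.4639
Before dose 4, 3 doses have been given (aged 1τ, 2τ, 3τ).
C_trough = C₀ × (r + r² + … + r^3) = C₀ × r(1−r^3)/(1−r)
        = 11.98 × 0.4639 × (1 − 0.09983) / (1 − 0.4639) = 9.332 mg/L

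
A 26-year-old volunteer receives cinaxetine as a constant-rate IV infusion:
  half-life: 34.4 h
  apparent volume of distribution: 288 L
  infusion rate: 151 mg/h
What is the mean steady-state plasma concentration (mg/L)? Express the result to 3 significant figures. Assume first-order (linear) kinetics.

k = ln2 / t½ = 0.693147 / 34.4 = 0.02015 h⁻¹
CL = k × Vd = 0.02015 × 288 = 5.803 L/h
At steady state Css = R₀ / CL = 151 / 5.803 = 26.02 mg/L

26.0 mg/L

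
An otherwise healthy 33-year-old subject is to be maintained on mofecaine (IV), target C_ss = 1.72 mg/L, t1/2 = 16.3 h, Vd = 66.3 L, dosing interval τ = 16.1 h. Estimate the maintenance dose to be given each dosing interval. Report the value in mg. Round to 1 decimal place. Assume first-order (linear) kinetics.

k = ln2 / t½ = 0.693147 / 16.3 = 0.04252 h⁻¹
CL = k × Vd = 0.04252 × 66.3 = 2.819 L/h
At steady state, Dose/τ = Css × CL.
Dose = Css × CL × τ = 1.72 × 2.819 × 16.1 = 78.06 mg

78.1 mg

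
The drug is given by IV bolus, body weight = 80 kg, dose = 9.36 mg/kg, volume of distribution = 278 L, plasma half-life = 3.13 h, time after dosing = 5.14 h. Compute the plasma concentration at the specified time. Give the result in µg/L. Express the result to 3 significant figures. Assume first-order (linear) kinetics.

863 µg/L

Total dose = 9.36 × 80 = 748.8 mg
C₀ = Dose / Vd = 748.8 / 278 = 2.694 mg/L
k = ln2 / t½ = 0.693147 / 3.13 = 0.2215 h⁻¹
C = C₀ · e^(−k·t) = 2.694 × e^(−0.2215 × 5.14)
  = 2.694 × 0.3203 = 0.8629 mg/L
Convert: 0.8629 mg/L × 1000 = 862.9 µg/L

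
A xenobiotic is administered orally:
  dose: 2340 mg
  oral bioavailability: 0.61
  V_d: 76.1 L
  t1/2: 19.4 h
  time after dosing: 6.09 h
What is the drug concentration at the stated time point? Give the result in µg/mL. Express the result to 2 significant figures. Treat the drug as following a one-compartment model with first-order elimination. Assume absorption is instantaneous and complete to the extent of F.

Amount reaching circulation = F × Dose = 0.61 × 2340 = 1427 mg
C₀ = F·Dose / Vd = 1427 / 76.1 = 18.75 mg/L
k = ln2 / t½ = 0.693147 / 19.4 = 0.03573 h⁻¹
C = C₀ · e^(−k·t) = 18.75 × e^(−0.03573 × 6.09)
  = 18.75 × 0.8045 = 15.08 mg/L
(15.08 mg/L = 15.08 µg/mL)

15 µg/mL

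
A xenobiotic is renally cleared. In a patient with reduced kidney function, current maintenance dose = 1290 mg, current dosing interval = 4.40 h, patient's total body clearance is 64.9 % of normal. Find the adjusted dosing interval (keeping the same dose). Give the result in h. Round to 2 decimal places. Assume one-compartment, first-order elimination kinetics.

6.78 h

To keep the same average steady-state level, dosing rate must scale with clearance.
CL ratio = 64.9 / 100 = 0.6490
New interval (same dose) = 4.40 / 0.6490 = 6.780 h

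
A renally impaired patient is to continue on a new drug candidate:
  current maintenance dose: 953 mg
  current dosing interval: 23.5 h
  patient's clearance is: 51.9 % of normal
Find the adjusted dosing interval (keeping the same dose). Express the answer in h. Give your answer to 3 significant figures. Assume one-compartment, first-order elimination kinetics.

45.3 h

To keep the same average steady-state level, dosing rate must scale with clearance.
CL ratio = 51.9 / 100 = 0.5190
New interval (same dose) = 23.5 / 0.5190 = 45.28 h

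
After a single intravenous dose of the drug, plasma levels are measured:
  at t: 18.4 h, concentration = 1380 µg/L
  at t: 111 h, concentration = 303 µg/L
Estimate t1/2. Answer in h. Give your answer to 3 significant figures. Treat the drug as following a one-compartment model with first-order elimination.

k = ln(C₁/C₂) / (t₂ − t₁) = ln(1380/303) / (111 − 18.4)
  = 1.516 / 92.60 = 0.01637 h⁻¹
t½ = ln2 / k = 0.693147 / 0.01637 = 42.34 h

42.3 h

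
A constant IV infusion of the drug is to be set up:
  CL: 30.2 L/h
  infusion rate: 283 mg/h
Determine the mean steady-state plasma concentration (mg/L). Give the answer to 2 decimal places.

At steady state Css = R₀ / CL = 283 / 30.20 = 9.371 mg/L

9.37 mg/L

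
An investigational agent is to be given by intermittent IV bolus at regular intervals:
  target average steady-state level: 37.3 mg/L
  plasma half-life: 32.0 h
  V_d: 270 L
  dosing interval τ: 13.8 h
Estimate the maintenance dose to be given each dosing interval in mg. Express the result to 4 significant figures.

3010 mg

k = ln2 / t½ = 0.693147 / 32.0 = 0.02166 h⁻¹
CL = k × Vd = 0.02166 × 270 = 5.848 L/h
At steady state, Dose/τ = Css × CL.
Dose = Css × CL × τ = 37.3 × 5.848 × 13.8 = 3010 mg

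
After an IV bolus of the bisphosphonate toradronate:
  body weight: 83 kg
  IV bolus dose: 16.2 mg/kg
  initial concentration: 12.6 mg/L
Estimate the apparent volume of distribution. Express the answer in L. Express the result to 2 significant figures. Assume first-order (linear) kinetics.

Dose = 16.2 × 83 = 1345 mg
Vd = Dose / C₀ = 1345 / 12.6 = 106.7 L

110 L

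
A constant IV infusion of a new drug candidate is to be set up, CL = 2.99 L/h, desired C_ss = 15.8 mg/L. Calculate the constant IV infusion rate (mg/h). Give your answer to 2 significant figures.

47 mg/h

At steady state, infusion rate R₀ = Css × CL = 15.8 × 2.990 = 47.24 mg/h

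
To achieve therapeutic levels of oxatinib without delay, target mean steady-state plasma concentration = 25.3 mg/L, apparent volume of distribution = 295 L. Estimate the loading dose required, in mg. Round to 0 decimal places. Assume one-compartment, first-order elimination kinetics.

7464 mg

LD = Css × Vd = 25.3 × 295 = 7464 mg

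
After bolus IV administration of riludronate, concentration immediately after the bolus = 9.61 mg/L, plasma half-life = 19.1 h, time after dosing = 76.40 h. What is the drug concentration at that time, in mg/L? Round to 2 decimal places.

k = ln2 / t½ = 0.693147 / 19.1 = 0.03629 h⁻¹
t / t½ = 76.40 / 19.1 = 4 half-lives
C = C₀ × (1/2)^4 = 9.610 × 0.06250 = 0.6006 mg/L

0.60 mg/L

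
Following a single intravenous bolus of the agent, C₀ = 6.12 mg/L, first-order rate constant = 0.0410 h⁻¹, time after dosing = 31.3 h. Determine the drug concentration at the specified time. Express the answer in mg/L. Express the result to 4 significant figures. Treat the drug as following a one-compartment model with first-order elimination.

C = C₀ · e^(−k·t) = 6.120 × e^(−0.04100 × 31.3)
  = 6.120 × 0.2771 = 1.696 mg/L

1.696 mg/L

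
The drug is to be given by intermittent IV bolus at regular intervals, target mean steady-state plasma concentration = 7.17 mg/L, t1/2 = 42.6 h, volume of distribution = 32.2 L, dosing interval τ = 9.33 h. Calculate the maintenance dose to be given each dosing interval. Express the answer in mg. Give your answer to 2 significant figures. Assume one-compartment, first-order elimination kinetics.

35 mg

k = ln2 / t½ = 0.693147 / 42.6 = 0.01627 h⁻¹
CL = k × Vd = 0.01627 × 32.2 = 0.5239 L/h
At steady state, Dose/τ = Css × CL.
Dose = Css × CL × τ = 7.17 × 0.5239 × 9.33 = 35.05 mg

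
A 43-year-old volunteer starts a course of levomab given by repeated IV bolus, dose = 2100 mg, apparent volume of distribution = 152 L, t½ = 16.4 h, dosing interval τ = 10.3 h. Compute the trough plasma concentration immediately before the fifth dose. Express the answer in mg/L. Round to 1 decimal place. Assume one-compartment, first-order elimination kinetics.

C₀ per dose = Dose / Vd = 2100 / 152 = 13.82 mg/L
k = ln2 / t½ = 0.693147 / 16.4 = 0.04227 h⁻¹
Fraction remaining after one interval: r = e^(−kτ) = e^(−0.04227 × 10.3) = 0.6470
Before dose 5, 4 doses have been given (aged 1τ, 2τ, 3τ, 4τ).
C_trough = C₀ × (r + r² + … + r^4) = C₀ × r(1−r^4)/(1−r)
        = 13.82 × 0.6470 × (1 − 0.1752) / (1 − 0.6470) = 20.89 mg/L

20.9 mg/L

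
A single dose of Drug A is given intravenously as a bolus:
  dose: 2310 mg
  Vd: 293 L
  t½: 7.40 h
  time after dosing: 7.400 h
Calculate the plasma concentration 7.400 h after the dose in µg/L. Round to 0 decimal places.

3942 µg/L

C₀ = Dose / Vd = 2310 / 293 = 7.884 mg/L
k = ln2 / t½ = 0.693147 / 7.40 = 0.09367 h⁻¹
t / t½ = 7.400 / 7.40 = 1 half-lives
C = C₀ × (1/2)^1 = 7.884 × 0.5000 = 3.942 mg/L
Convert: 3.942 mg/L × 1000 = 3942 µg/L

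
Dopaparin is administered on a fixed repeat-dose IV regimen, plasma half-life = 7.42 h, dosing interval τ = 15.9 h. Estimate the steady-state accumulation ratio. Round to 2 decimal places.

1.29

k = ln2 / t½ = 0.693147 / 7.42 = 0.09342 h⁻¹
e^(−kτ) = e^(−0.09342 × 15.9) = 0.2264
Accumulation ratio R = 1 / (1 − e^(−kτ)) = 1 / (1 − 0.2264) = 1.293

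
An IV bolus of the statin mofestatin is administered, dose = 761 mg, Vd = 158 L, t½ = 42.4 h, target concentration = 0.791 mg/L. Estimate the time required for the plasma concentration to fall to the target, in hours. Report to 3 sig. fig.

C₀ = Dose / Vd = 761.0 / 158 = 4.816 mg/L
k = ln2 / t½ = 0.693147 / 42.4 = 0.01635 h⁻¹
t = ln(C₀ / C) / k = ln(4.816 / 0.791) / 0.01635
  = ln(6.088) / 0.01635 = 1.806 / 0.01635 = 110.5 h

111 h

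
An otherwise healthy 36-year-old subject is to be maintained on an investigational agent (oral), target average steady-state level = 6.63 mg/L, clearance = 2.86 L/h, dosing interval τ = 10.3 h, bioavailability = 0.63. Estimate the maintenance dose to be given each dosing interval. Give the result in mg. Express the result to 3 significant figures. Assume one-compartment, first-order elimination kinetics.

310 mg

At steady state, F × (Dose/τ) = Css × CL.
Dose = Css × CL × τ / F = 6.63 × 2.860 × 10.3 / 0.63 = 310.0 mg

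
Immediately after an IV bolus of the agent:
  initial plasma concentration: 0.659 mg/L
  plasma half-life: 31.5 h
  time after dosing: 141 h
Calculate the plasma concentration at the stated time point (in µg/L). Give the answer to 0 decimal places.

30 µg/L

k = ln2 / t½ = 0.693147 / 31.5 = 0.02200 h⁻¹
C = C₀ · e^(−k·t) = 0.6590 × e^(−0.02200 × 141)
  = 0.6590 × 0.04496 = 0.02963 mg/L
Convert: 0.02963 mg/L × 1000 = 29.63 µg/L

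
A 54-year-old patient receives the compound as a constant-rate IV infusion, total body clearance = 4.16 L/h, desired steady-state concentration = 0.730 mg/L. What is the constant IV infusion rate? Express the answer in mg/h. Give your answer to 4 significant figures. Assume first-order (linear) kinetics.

3.037 mg/h

At steady state, infusion rate R₀ = Css × CL = 0.730 × 4.160 = 3.037 mg/h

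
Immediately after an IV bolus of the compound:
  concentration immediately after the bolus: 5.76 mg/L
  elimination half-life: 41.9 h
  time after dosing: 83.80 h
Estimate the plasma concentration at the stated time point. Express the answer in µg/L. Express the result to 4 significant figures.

k = ln2 / t½ = 0.693147 / 41.9 = 0.01654 h⁻¹
t / t½ = 83.80 / 41.9 = 2 half-lives
C = C₀ × (1/2)^2 = 5.760 × 0.2500 = 1.440 mg/L
Convert: 1.440 mg/L × 1000 = 1440 µg/L

1440 µg/L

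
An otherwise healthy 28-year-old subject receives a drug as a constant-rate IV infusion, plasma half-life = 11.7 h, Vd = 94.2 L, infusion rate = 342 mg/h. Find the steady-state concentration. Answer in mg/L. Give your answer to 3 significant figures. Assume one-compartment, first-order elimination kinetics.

61.3 mg/L

k = ln2 / t½ = 0.693147 / 11.7 = 0.05924 h⁻¹
CL = k × Vd = 0.05924 × 94.2 = 5.580 L/h
At steady state Css = R₀ / CL = 342 / 5.580 = 61.29 mg/L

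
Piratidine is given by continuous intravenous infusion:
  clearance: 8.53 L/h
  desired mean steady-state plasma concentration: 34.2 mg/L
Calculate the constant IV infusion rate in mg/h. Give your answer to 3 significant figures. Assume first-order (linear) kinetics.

At steady state, infusion rate R₀ = Css × CL = 34.2 × 8.530 = 291.7 mg/h

292 mg/h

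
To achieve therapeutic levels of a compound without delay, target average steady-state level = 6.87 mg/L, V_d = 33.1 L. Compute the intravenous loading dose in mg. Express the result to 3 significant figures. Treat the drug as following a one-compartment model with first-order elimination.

LD = Css × Vd = 6.87 × 33.1 = 227.4 mg

227 mg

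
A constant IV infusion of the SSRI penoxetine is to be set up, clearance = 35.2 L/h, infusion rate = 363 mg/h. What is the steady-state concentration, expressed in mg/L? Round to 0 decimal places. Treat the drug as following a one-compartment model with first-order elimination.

10 mg/L

At steady state Css = R₀ / CL = 363 / 35.20 = 10.31 mg/L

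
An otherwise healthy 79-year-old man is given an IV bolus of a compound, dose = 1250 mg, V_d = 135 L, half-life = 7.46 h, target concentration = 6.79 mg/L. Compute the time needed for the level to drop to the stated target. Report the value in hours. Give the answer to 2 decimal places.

C₀ = Dose / Vd = 1250 / 135 = 9.259 mg/L
k = ln2 / t½ = 0.693147 / 7.46 = 0.09292 h⁻¹
t = ln(C₀ / C) / k = ln(9.259 / 6.79) / 0.09292
  = ln(1.364) / 0.09292 = 0.3104 / 0.09292 = 3.341 h

3.34 h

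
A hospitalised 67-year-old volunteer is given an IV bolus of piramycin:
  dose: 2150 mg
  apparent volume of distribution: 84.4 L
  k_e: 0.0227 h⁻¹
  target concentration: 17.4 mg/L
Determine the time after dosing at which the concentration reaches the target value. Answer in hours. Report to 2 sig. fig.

17 h

C₀ = Dose / Vd = 2150 / 84.4 = 25.47 mg/L
t = ln(C₀ / C) / k = ln(25.47 / 17.4) / 0.02270
  = ln(1.464) / 0.02270 = 0.3812 / 0.02270 = 16.79 h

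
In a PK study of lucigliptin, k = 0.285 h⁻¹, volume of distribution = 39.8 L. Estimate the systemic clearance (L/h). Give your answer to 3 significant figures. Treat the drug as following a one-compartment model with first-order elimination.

CL = k × Vd = 0.285 × 39.8 = 11.34 L/h

11.3 L/h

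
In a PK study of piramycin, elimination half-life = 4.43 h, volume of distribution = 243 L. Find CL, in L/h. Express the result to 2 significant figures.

38 L/h

k = ln2 / t½ = 0.693147 / 4.43 = 0.1565 h⁻¹
CL = k × Vd = 0.1565 × 243 = 38.03 L/h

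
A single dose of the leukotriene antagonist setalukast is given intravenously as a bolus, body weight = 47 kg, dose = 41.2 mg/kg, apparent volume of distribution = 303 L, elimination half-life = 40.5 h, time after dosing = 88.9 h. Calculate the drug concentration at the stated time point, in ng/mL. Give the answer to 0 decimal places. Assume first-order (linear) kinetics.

1396 ng/mL

Total dose = 41.2 × 47 = 1936 mg
C₀ = Dose / Vd = 1936 / 303 = 6.389 mg/L
k = ln2 / t½ = 0.693147 / 40.5 = 0.01711 h⁻¹
C = C₀ · e^(−k·t) = 6.389 × e^(−0.01711 × 88.9)
  = 6.389 × 0.2185 = 1.396 mg/L
Convert: 1.396 mg/L × 1000 = 1396 ng/mL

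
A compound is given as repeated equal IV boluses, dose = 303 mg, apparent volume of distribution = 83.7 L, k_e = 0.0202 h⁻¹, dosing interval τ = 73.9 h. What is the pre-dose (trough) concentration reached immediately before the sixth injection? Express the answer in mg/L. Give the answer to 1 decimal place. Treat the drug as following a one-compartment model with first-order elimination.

C₀ per dose = Dose / Vd = 303 / 83.7 = 3.620 mg/L
Fraction remaining after one interval: r = e^(−kτ) = e^(−0.02020 × 73.9) = 0.2247
Before dose 6, 5 doses have been given (aged 1τ, 2τ, 3τ, 4τ, 5τ).
C_trough = C₀ × (r + r² + … + r^5) = C₀ × r(1−r^5)/(1−r)
        = 3.620 × 0.2247 × (1 − 0.0005728) / (1 − 0.2247) = 1.049 mg/L

1.0 mg/L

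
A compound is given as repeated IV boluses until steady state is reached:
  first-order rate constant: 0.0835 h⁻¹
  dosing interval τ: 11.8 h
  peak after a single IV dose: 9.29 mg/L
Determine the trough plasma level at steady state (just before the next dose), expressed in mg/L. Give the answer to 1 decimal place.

5.5 mg/L

e^(−kτ) = e^(−0.08350 × 11.8) = 0.3733
Accumulation ratio R = 1 / (1 − e^(−kτ)) = 1 / (1 − 0.3733) = 1.596
Steady-state trough = C₀ × R × e^(−kτ) = 9.29 × 1.596 × 0.3733 = 5.535 mg/L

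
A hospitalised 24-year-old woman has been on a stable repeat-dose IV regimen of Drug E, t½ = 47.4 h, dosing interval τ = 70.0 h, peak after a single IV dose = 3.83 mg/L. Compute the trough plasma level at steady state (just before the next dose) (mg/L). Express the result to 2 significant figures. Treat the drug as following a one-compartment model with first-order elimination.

2.1 mg/L

k = ln2 / t½ = 0.693147 / 47.4 = 0.01462 h⁻¹
e^(−kτ) = e^(−0.01462 × 70.0) = 0.3594
Accumulation ratio R = 1 / (1 − e^(−kτ)) = 1 / (1 − 0.3594) = 1.561
Steady-state trough = C₀ × R × e^(−kτ) = 3.83 × 1.561 × 0.3594 = 2.149 mg/L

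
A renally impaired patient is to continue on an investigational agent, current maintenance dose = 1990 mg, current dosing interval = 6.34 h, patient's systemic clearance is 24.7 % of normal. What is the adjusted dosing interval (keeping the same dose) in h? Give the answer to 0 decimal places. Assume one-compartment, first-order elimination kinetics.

26 h

To keep the same average steady-state level, dosing rate must scale with clearance.
CL ratio = 24.7 / 100 = 0.2470
New interval (same dose) = 6.34 / 0.2470 = 25.67 h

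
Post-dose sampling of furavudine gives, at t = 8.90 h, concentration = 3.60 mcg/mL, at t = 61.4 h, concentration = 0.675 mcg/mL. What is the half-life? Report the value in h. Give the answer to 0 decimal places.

k = ln(C₁/C₂) / (t₂ − t₁) = ln(3.60/0.675) / (61.4 − 8.90)
  = 1.674 / 52.50 = 0.03189 h⁻¹
t½ = ln2 / k = 0.693147 / 0.03189 = 21.74 h

22 h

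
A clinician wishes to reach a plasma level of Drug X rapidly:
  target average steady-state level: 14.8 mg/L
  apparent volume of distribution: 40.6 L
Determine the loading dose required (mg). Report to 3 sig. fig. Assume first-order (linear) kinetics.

LD = Css × Vd = 14.8 × 40.6 = 600.9 mg

601 mg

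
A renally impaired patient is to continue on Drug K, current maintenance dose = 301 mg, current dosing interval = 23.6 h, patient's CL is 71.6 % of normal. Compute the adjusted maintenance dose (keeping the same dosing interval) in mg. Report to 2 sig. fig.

To keep the same average steady-state level, dosing rate must scale with clearance.
CL ratio = 71.6 / 100 = 0.7160
New dose (same interval) = 301 × 0.7160 = 215.5 mg

220 mg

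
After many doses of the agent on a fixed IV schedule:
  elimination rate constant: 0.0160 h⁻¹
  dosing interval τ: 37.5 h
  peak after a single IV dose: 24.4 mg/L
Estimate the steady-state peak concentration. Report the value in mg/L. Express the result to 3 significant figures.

e^(−kτ) = e^(−0.01600 × 37.5) = 0.5488
Accumulation ratio R = 1 / (1 − e^(−kτ)) = 1 / (1 − 0.5488) = 2.216
Steady-state peak = C₀ × R = 24.4 × 2.216 = 54.07 mg/L

54.1 mg/L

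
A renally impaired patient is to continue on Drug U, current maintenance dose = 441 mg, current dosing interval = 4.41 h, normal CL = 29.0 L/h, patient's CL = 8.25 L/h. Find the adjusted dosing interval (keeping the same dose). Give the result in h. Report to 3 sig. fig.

15.5 h

To keep the same average steady-state level, dosing rate must scale with clearance.
CL ratio = 8.25 / 29.0 = 0.2845
New interval (same dose) = 4.41 / 0.2845 = 15.50 h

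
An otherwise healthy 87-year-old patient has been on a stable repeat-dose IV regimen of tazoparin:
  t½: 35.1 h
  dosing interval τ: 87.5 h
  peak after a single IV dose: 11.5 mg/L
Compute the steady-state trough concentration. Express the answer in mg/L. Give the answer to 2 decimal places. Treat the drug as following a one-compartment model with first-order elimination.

2.48 mg/L

k = ln2 / t½ = 0.693147 / 35.1 = 0.01975 h⁻¹
e^(−kτ) = e^(−0.01975 × 87.5) = 0.1776
Accumulation ratio R = 1 / (1 − e^(−kτ)) = 1 / (1 − 0.1776) = 1.216
Steady-state trough = C₀ × R × e^(−kτ) = 11.5 × 1.216 × 0.1776 = 2.484 mg/L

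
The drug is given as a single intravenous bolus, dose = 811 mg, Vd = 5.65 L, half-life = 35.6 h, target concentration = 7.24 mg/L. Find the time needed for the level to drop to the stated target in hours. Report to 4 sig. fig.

C₀ = Dose / Vd = 811.0 / 5.65 = 143.5 mg/L
k = ln2 / t½ = 0.693147 / 35.6 = 0.01947 h⁻¹
t = ln(C₀ / C) / k = ln(143.5 / 7.24) / 0.01947
  = ln(19.82) / 0.01947 = 2.987 / 0.01947 = 153.4 h

153.4 h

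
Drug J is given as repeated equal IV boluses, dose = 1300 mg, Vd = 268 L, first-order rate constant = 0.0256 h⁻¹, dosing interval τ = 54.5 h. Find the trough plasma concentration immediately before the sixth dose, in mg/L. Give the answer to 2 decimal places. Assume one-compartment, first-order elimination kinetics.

C₀ per dose = Dose / Vd = 1300 / 268 = 4.851 mg/L
Fraction remaining after one interval: r = e^(−kτ) = e^(−0.02560 × 54.5) = 0.2478
Before dose 6, 5 doses have been given (aged 1τ, 2τ, 3τ, 4τ, 5τ).
C_trough = C₀ × (r + r² + … + r^5) = C₀ × r(1−r^5)/(1−r)
        = 4.851 × 0.2478 × (1 − 0.0009343) / (1 − 0.2478) = 1.597 mg/L

1.60 mg/L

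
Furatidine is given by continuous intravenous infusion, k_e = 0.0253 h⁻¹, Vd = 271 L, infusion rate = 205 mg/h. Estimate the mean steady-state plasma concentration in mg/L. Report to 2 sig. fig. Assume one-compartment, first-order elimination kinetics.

30 mg/L

CL = k × Vd = 0.02530 × 271 = 6.856 L/h
At steady state Css = R₀ / CL = 205 / 6.856 = 29.90 mg/L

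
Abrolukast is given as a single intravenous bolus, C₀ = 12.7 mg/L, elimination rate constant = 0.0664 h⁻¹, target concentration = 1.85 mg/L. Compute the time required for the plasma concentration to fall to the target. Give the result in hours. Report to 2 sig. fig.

t = ln(C₀ / C) / k = ln(12.70 / 1.85) / 0.06640
  = ln(6.865) / 0.06640 = 1.926 / 0.06640 = 29.01 h

29 h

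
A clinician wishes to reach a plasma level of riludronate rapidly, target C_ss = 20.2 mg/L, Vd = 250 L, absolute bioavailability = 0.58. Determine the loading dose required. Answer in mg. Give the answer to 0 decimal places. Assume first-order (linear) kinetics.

8707 mg

LD = Css × Vd / F = 20.2 × 250 / 0.58 = 8707 mg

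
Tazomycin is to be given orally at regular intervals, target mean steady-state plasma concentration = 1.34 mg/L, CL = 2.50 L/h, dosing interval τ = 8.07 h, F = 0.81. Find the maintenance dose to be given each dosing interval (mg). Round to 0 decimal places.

33 mg

At steady state, F × (Dose/τ) = Css × CL.
Dose = Css × CL × τ / F = 1.34 × 2.500 × 8.07 / 0.81 = 33.38 mg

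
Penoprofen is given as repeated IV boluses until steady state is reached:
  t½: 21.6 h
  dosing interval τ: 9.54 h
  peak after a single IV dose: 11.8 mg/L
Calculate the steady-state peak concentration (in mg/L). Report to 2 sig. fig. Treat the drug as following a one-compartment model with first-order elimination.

45 mg/L

k = ln2 / t½ = 0.693147 / 21.6 = 0.03209 h⁻¹
e^(−kτ) = e^(−0.03209 × 9.54) = 0.7363
Accumulation ratio R = 1 / (1 − e^(−kτ)) = 1 / (1 − 0.7363) = 3.792
Steady-state peak = C₀ × R = 11.8 × 3.792 = 44.75 mg/L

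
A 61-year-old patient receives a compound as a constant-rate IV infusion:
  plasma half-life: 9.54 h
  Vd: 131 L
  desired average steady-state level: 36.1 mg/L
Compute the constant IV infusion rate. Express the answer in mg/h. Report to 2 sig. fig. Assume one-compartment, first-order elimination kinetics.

k = ln2 / t½ = 0.693147 / 9.54 = 0.07266 h⁻¹
CL = k × Vd = 0.07266 × 131 = 9.518 L/h
At steady state, infusion rate R₀ = Css × CL = 36.1 × 9.518 = 343.6 mg/h

340 mg/h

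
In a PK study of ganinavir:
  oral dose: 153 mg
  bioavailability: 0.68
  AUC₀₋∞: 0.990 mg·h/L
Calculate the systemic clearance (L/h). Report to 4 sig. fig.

CL = F·Dose / AUC = 0.68 × 153 / 0.990 = 105.1 L/h

105.1 L/h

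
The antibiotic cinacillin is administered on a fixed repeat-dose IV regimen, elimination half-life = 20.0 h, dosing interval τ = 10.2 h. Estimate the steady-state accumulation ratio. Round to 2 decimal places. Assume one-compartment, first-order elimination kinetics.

3.36

k = ln2 / t½ = 0.693147 / 20.0 = 0.03466 h⁻¹
e^(−kτ) = e^(−0.03466 × 10.2) = 0.7022
Accumulation ratio R = 1 / (1 − e^(−kτ)) = 1 / (1 − 0.7022) = 3.358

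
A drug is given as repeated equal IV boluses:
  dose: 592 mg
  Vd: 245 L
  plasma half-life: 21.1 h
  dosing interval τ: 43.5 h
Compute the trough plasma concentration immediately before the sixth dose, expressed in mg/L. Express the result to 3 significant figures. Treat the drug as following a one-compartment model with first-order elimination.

0.761 mg/L

C₀ per dose = Dose / Vd = 592 / 245 = 2.416 mg/L
k = ln2 / t½ = 0.693147 / 21.1 = 0.03285 h⁻¹
Fraction remaining after one interval: r = e^(−kτ) = e^(−0.03285 × 43.5) = 0.2396
Before dose 6, 5 doses have been given (aged 1τ, 2τ, 3τ, 4τ, 5τ).
C_trough = C₀ × (r + r² + … + r^5) = C₀ × r(1−r^5)/(1−r)
        = 2.416 × 0.2396 × (1 − 0.0007896) / (1 − 0.2396) = 0.7607 mg/L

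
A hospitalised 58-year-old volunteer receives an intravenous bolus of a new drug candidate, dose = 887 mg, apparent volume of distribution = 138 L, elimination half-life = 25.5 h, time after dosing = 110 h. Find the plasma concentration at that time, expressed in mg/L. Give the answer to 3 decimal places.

C₀ = Dose / Vd = 887.0 / 138 = 6.428 mg/L
k = ln2 / t½ = 0.693147 / 25.5 = 0.02718 h⁻¹
C = C₀ · e^(−k·t) = 6.428 × e^(−0.02718 × 110)
  = 6.428 × 0.05030 = 0.3233 mg/L

0.323 mg/L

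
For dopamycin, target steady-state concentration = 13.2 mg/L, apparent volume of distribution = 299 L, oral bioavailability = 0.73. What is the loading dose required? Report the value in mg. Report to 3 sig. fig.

LD = Css × Vd / F = 13.2 × 299 / 0.73 = 5407 mg

5410 mg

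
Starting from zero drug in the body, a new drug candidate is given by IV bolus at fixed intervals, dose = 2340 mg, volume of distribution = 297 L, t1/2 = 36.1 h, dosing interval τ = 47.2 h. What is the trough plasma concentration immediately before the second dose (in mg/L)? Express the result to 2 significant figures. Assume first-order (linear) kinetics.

C₀ per dose = Dose / Vd = 2340 / 297 = 7.879 mg/L
k = ln2 / t½ = 0.693147 / 36.1 = 0.01920 h⁻¹
Fraction remaining after one interval: r = e^(−kτ) = e^(−0.01920 × 47.2) = 0.4040
Before dose 2, 1 dose has been given (aged 1τ).
C_trough = C₀ × r = 7.879 × 0.4040 = 3.183 mg/L

3.2 mg/L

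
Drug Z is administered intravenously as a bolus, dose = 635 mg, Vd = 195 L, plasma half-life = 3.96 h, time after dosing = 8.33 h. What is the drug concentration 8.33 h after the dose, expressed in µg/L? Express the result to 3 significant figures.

C₀ = Dose / Vd = 635.0 / 195 = 3.256 mg/L
k = ln2 / t½ = 0.693147 / 3.96 = 0.1750 h⁻¹
C = C₀ · e^(−k·t) = 3.256 × e^(−0.1750 × 8.33)
  = 3.256 × 0.2328 = 0.7580 mg/L
Convert: 0.7580 mg/L × 1000 = 758.0 µg/L

758 µg/L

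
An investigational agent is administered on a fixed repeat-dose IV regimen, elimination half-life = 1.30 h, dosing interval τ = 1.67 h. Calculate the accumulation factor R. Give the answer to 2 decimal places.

1.70

k = ln2 / t½ = 0.693147 / 1.30 = 0.5332 h⁻¹
e^(−kτ) = e^(−0.5332 × 1.67) = 0.4105
Accumulation ratio R = 1 / (1 − e^(−kτ)) = 1 / (1 − 0.4105) = 1.696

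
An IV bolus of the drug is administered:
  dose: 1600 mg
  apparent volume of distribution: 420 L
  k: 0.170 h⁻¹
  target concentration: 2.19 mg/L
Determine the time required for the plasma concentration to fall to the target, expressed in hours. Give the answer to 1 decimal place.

C₀ = Dose / Vd = 1600 / 420 = 3.810 mg/L
t = ln(C₀ / C) / k = ln(3.810 / 2.19) / 0.1700
  = ln(1.740) / 0.1700 = 0.5539 / 0.1700 = 3.258 h

3.3 h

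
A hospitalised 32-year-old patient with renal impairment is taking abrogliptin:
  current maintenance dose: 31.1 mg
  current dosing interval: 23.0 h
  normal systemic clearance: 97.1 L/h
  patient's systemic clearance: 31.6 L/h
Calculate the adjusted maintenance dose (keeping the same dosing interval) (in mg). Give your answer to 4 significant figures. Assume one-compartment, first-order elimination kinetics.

10.12 mg

To keep the same average steady-state level, dosing rate must scale with clearance.
CL ratio = 31.6 / 97.1 = 0.3254
New dose (same interval) = 31.1 × 0.3254 = 10.12 mg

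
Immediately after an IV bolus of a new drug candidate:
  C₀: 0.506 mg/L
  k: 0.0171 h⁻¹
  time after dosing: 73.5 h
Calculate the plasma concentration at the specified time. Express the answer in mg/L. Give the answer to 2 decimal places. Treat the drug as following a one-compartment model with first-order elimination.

0.14 mg/L

C = C₀ · e^(−k·t) = 0.5060 × e^(−0.01710 × 73.5)
  = 0.5060 × 0.2845 = 0.1440 mg/L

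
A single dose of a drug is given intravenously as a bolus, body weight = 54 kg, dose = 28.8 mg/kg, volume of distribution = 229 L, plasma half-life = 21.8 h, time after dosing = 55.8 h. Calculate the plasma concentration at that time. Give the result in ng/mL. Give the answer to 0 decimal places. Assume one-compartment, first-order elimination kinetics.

1152 ng/mL

Total dose = 28.8 × 54 = 1555 mg
C₀ = Dose / Vd = 1555 / 229 = 6.790 mg/L
k = ln2 / t½ = 0.693147 / 21.8 = 0.03180 h⁻¹
C = C₀ · e^(−k·t) = 6.790 × e^(−0.03180 × 55.8)
  = 6.790 × 0.1696 = 1.152 mg/L
Convert: 1.152 mg/L × 1000 = 1152 ng/mL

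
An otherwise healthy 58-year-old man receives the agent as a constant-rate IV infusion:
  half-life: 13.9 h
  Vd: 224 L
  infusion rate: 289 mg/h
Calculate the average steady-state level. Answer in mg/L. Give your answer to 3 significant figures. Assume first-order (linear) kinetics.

25.9 mg/L

k = ln2 / t½ = 0.693147 / 13.9 = 0.04987 h⁻¹
CL = k × Vd = 0.04987 × 224 = 11.17 L/h
At steady state Css = R₀ / CL = 289 / 11.17 = 25.87 mg/L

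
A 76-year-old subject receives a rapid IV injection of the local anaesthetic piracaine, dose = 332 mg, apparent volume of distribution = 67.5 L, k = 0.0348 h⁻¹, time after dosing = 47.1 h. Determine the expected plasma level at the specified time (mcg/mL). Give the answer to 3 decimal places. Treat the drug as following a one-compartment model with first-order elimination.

C₀ = Dose / Vd = 332.0 / 67.5 = 4.919 mg/L
C = C₀ · e^(−k·t) = 4.919 × e^(−0.03480 × 47.1)
  = 4.919 × 0.1942 = 0.9553 mg/L
(0.9553 mg/L = 0.9553 mcg/mL)

0.955 mcg/mL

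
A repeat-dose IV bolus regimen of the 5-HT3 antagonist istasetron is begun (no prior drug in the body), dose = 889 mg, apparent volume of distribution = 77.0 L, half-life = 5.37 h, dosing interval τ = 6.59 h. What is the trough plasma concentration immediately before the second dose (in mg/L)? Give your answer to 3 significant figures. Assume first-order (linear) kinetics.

4.93 mg/L

C₀ per dose = Dose / Vd = 889 / 77.0 = 11.55 mg/L
k = ln2 / t½ = 0.693147 / 5.37 = 0.1291 h⁻¹
Fraction remaining after one interval: r = e^(−kτ) = e^(−0.1291 × 6.59) = 0.4271
Before dose 2, 1 dose has been given (aged 1τ).
C_trough = C₀ × r = 11.55 × 0.4271 = 4.933 mg/L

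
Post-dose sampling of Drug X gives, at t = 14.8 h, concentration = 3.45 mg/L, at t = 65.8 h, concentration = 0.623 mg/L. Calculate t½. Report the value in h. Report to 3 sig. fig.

20.7 h

k = ln(C₁/C₂) / (t₂ − t₁) = ln(3.45/0.623) / (65.8 − 14.8)
  = 1.712 / 51.00 = 0.03357 h⁻¹
t½ = ln2 / k = 0.693147 / 0.03357 = 20.65 h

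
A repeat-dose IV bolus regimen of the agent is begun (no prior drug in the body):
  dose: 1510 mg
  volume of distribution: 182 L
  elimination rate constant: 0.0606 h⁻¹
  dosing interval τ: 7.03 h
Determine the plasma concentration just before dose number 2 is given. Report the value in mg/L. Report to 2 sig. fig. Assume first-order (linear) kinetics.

5.4 mg/L

C₀ per dose = Dose / Vd = 1510 / 182 = 8.297 mg/L
Fraction remaining after one interval: r = e^(−kτ) = e^(−0.06060 × 7.03) = 0.6531
Before dose 2, 1 dose has been given (aged 1τ).
C_trough = C₀ × r = 8.297 × 0.6531 = 5.419 mg/L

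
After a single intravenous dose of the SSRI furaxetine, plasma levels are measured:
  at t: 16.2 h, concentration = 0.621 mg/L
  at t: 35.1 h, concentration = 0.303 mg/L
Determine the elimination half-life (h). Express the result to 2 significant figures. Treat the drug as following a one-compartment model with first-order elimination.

k = ln(C₁/C₂) / (t₂ − t₁) = ln(0.621/0.303) / (35.1 − 16.2)
  = 0.7176 / 18.90 = 0.03797 h⁻¹
t½ = ln2 / k = 0.693147 / 0.03797 = 18.26 h

18 h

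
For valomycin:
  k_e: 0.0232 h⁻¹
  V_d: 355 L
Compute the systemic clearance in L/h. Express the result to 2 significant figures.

CL = k × Vd = 0.0232 × 355 = 8.236 L/h

8.2 L/h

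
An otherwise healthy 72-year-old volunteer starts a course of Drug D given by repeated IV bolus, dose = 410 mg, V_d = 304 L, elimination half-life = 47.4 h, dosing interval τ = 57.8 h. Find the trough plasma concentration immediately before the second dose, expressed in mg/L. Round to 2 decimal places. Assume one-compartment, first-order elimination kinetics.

0.58 mg/L

C₀ per dose = Dose / Vd = 410 / 304 = 1.349 mg/L
k = ln2 / t½ = 0.693147 / 47.4 = 0.01462 h⁻¹
Fraction remaining after one interval: r = e^(−kτ) = e^(−0.01462 × 57.8) = 0.4295
Before dose 2, 1 dose has been given (aged 1τ).
C_trough = C₀ × r = 1.349 × 0.4295 = 0.5794 mg/L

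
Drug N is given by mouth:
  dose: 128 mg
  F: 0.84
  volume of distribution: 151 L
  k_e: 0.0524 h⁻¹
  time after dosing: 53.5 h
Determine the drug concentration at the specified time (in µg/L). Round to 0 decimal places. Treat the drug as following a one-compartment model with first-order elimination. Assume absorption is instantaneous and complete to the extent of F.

43 µg/L

Amount reaching circulation = F × Dose = 0.84 × 128.0 = 107.5 mg
C₀ = F·Dose / Vd = 107.5 / 151 = 0.7119 mg/L
C = C₀ · e^(−k·t) = 0.7119 × e^(−0.05240 × 53.5)
  = 0.7119 × 0.06060 = 0.04314 mg/L
Convert: 0.04314 mg/L × 1000 = 43.14 µg/L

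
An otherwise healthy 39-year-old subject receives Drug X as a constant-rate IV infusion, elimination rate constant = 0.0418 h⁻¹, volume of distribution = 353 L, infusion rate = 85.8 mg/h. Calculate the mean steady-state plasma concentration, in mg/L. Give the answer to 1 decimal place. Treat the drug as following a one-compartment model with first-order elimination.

CL = k × Vd = 0.04180 × 353 = 14.76 L/h
At steady state Css = R₀ / CL = 85.8 / 14.76 = 5.813 mg/L

5.8 mg/L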